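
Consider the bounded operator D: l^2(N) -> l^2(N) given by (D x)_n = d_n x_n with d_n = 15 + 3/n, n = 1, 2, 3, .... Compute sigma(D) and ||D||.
sigma(D) = {15 + 3/n : n ≥ 1} ∪ {15}; ||D|| = 18

A bounded diagonal operator on l^2 with diagonal entries d_n has spectrum equal to the closure of {d_n : n ≥ 1}: every d_n is an eigenvalue (with eigenvector e_n), so {d_n} ⊂ sigma(D); the spectrum is closed, so its closure is too; and for lambda not in the closure, (D - lambda I) has bounded inverse (the diagonal entries 1/(d_n - lambda) are bounded). For our sequence d_n = 15 + 3/n, n = 1, 2, 3, ...:
  - {d_n} = {15 + 3/n : n ≥ 1}; the only limit point is 15
  - closure = {15 + 3/n : n ≥ 1} ∪ {15}
For the norm: a diagonal operator has ||D|| = sup_n |d_n|. Here d_n = 15 + 3/n is positive and decreasing, so sup_n |d_n| = d_1 = 15 + 3 = 18. So ||D|| = 18.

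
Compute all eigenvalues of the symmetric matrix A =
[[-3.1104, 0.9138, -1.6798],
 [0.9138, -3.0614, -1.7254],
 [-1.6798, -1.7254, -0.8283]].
sigma(A) ≈ {-4, 1} (-4 with multiplicity 2)

A is real symmetric, so its spectrum consists of real eigenvalues. Expanding the characteristic polynomial of the displayed matrix gives
  det(λ I - A) = p(λ) = λ^3 + (7)λ^2 + (8)λ + (-16).
Solving p(λ) = 0 yields eigenvalues ≈ -4, -4, 1. (A is shown rounded to 4 decimals, so these recover the underlying integer eigenvalues to within that precision.)
Verification: the trace of A = -7 equals the sum of eigenvalues -7, and det(A) ≈ 15.9995 matches the eigenvalue product 16.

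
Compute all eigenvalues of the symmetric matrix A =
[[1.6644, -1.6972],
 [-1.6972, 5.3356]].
sigma(A) ≈ {1, 6}

A is real symmetric, so its spectrum consists of real eigenvalues. Expanding the characteristic polynomial of the displayed matrix gives
  det(λ I - A) = p(λ) = λ^2 + (-7)λ + (6).
Solving p(λ) = 0 yields eigenvalues ≈ 1, 6. (A is shown rounded to 4 decimals, so these recover the underlying integer eigenvalues to within that precision.)
Verification: the trace of A = 7 equals the sum of eigenvalues 7, and det(A) ≈ 6.0001 matches the eigenvalue product 6.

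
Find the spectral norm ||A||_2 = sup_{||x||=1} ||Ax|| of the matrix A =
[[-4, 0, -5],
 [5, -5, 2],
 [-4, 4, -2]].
||A||_2 ≈ 10.5863 (= sqrt(largest eigenvalue of A^T A))

||A||_2 = sigma_max(A) = sqrt(lambda_max(A^T A)). Form the symmetric matrix M = A^T A =
[[57, -41, 38],
 [-41, 41, -18],
 [38, -18, 33]].
Its characteristic polynomial (trace, sum of principal 2x2 minors, determinant of M give the coefficients) is
  p(λ) = det(λ I - M) = λ^3 - 131λ^2 + 2122λ - 64.
No integer candidate from the rational root theorem (±divisors of 64) is a root, so the roots are irrational. The cubic discriminant is Δ = 38798126308 > 0, so there are three distinct real roots. p(0) = -64 and p(1) = 1928 have opposite signs, so a root lies in (0, 1); Newton's method refines it to λ ≈ 0.0302. p(18) = 1520 and p(19) = -178 have opposite signs, so a root lies in (18, 19); Newton's method refines it to λ ≈ 18.8992. p(112) = -736 and p(113) = 9880 have opposite signs, so a root lies in (112, 113); Newton's method refines it to λ ≈ 112.0706. Check (Vieta): the three roots sum to 131, matching tr M = 131.
So the eigenvalues of A^T A are ≈ 0.0302, 18.8992, 112.0706 (all ≥ 0, as they must be for A^T A). The largest is λ_max ≈ 112.0706, hence ||A||_2 = sqrt(λ_max) ≈ 10.5863.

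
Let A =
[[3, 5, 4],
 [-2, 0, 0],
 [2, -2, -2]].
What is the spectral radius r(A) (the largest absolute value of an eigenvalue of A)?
r(A) = 2

The eigenvalues of A are the roots of its characteristic polynomial. With M = A (coefficients from the trace, the sum of principal 2x2 minors, and det A):
  p(λ) = det(λ I - M) = λ^3 - λ^2 - 4λ + 4.
By the rational root theorem any rational root is an integer divisor of 4. Testing λ = -2: p(-2) = -8 - 4 + 8 + 4 = 0, so λ = -2 is a root. Dividing out (λ + 2) leaves p(λ) = (λ + 2)(λ^2 - 3λ + 2). For λ^2 - 3λ + 2 the discriminant is 1. It is a perfect square (1^2), so the roots are rational: λ = (3 ± 1)/2 = 2, 1.
Thus the eigenvalues (to 4 decimals) are 2 (modulus 2); 1 (modulus 1); -2 (modulus 2). The spectral radius is the largest modulus: r(A) = 2. (Cross-check: r(A) ≤ ||A||_2 ≈ 7.3425; equality holds whenever A is normal, though it can also hold for some non-normal A.)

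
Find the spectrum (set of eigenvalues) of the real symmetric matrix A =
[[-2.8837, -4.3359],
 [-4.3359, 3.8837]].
sigma(A) ≈ {-5, 6}

A is real symmetric, so its spectrum consists of real eigenvalues. Expanding the characteristic polynomial of the displayed matrix gives
  det(λ I - A) = p(λ) = λ^2 + (-1)λ + (-30).
Solving p(λ) = 0 yields eigenvalues ≈ -5, 6. (A is shown rounded to 4 decimals, so these recover the underlying integer eigenvalues to within that precision.)
Verification: the trace of A = 1 equals the sum of eigenvalues 1, and det(A) ≈ -29.9995 matches the eigenvalue product -30.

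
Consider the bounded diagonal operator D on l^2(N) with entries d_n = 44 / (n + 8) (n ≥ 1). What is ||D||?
||D|| = 44/9 (attained at n = 1)

For D diagonal, ||D|| = sup_n |d_n| = sup_n 44/(n + 8). This is positive and strictly decreasing in n, so the supremum is attained at n = 1: d_1 = 44/(1 + 8) = 44/9. Hence ||D|| = 44/9.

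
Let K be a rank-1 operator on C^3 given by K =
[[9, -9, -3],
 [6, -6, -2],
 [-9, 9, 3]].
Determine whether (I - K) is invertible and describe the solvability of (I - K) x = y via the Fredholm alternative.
(I - K) is invertible (det(I - K) = -5 ≠ 0), so for every y in C^3 the equation (I - K) x = y has a unique solution.

K has rank 1, so it is an outer product K = u v^T: every row of K is a multiple of one row vector. Reading off the entries, u = (-3, -2, 3) and v = (-3, 3, 1) (row i of K equals u_i·v^T). A rank-one matrix u v^T satisfies K u = u (v·u) and kills the (2)-dimensional subspace v^⊥, so its characteristic polynomial is lambda^2 (lambda - v·u) with v·u = tr K = 6. Hence the eigenvalues of I - K are 1 (multiplicity 2) and 1 - (6) = -5, so det(I - K) = -5. (Direct check: I - K =
[[-8, 9, 3],
 [-6, 7, 2],
 [9, -9, -2]]
has determinant -5.) The finite-dimensional Fredholm alternative says: either (I - K) is invertible, or ker(I - K) ≠ {0} and then range(I - K) = ker((I - K)^*)^⊥, with dim ker(I - K) = dim ker((I - K)^*). Since det(I - K) ≠ 0, 1 is not an eigenvalue of K and ker(I - K) = {0}, so we are in the first case: for every y there is a unique x = (I - K)^(-1) y. Explicitly, by the Sherman–Morrison formula, (I - u v^T)^(-1) = I + u v^T/(1 - v·u), i.e. (I - K)^(-1) = I + K/(-5).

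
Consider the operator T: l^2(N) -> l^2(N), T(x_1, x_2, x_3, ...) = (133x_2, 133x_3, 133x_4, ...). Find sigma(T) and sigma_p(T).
sigma(T) = closed disk {z in C : |z| ≤ 133}; sigma_p(T) = open disk {z in C : |z| < 133}

Note T = 133·V where V is the unit left shift (V x)_k = x_{k+1}; so sigma(T) = 133·sigma(V) and ||T|| = 133||V||. ||T x||^2 = 17689sum_{k≥2} |x_k|^2 ≤ 17689||x||^2, with equality on {x : x_1 = 0}, so ||T|| = 133. For any lambda with |lambda| < 133, set r = lambda/133 (|r| < 1); the vector x = (1, r, r^2, ...) is in l^2 and satisfies T x = 133(r, r^2, ...) = lambda x, so lambda is an eigenvalue. On the boundary |lambda| = 133 the geometric series diverges, so no l^2 eigenvector exists, but these lambda lie in the approximate point spectrum. Hence sigma(T) is the closed disk of radius 133 and sigma_p(T) is the open disk.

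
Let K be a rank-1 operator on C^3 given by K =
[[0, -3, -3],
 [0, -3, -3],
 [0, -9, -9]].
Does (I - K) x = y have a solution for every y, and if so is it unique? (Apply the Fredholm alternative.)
(I - K) is invertible (det(I - K) = 13 ≠ 0), so for every y in C^3 the equation (I - K) x = y has a unique solution.

K has rank 1, so it is an outer product K = u v^T: every row of K is a multiple of one row vector. Reading off the entries, u = (1, 1, 3) and v = (0, -3, -3) (row i of K equals u_i·v^T). A rank-one matrix u v^T satisfies K u = u (v·u) and kills the (2)-dimensional subspace v^⊥, so its characteristic polynomial is lambda^2 (lambda - v·u) with v·u = tr K = -12. Hence the eigenvalues of I - K are 1 (multiplicity 2) and 1 - (-12) = 13, so det(I - K) = 13. (Direct check: I - K =
[[1, 3, 3],
 [0, 4, 3],
 [0, 9, 10]]
has determinant 13.) The finite-dimensional Fredholm alternative says: either (I - K) is invertible, or ker(I - K) ≠ {0} and then range(I - K) = ker((I - K)^*)^⊥, with dim ker(I - K) = dim ker((I - K)^*). Since det(I - K) ≠ 0, 1 is not an eigenvalue of K and ker(I - K) = {0}, so we are in the first case: for every y there is a unique x = (I - K)^(-1) y. Explicitly, by the Sherman–Morrison formula, (I - u v^T)^(-1) = I + u v^T/(1 - v·u), i.e. (I - K)^(-1) = I + K/(13).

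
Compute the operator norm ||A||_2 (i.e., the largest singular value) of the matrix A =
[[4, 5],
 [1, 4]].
||A||_2 = sqrt((58 + sqrt(2880))/2) ≈ 7.4721 (= sqrt(largest eigenvalue of A^T A))

||A||_2 = sigma_max(A) = sqrt(lambda_max(A^T A)). Form the symmetric matrix M = A^T A =
[[17, 24],
 [24, 41]].
Its characteristic polynomial (trace, determinant of M give the coefficients) is
  p(λ) = det(λ I - M) = λ^2 - 58λ + 121.
For λ^2 - 58λ + 121 the discriminant is 2880. It is nonnegative but not a perfect square, so the roots are real and irrational: λ = (58 ± sqrt(2880))/2 ≈ 55.8328, 2.1672.
So the eigenvalues of A^T A are ≈ 2.1672, 55.8328 (all ≥ 0, as they must be for A^T A). The largest is λ_max = (58 + sqrt(2880))/2 ≈ 55.8328, hence ||A||_2 = sqrt(λ_max) = sqrt((58 + sqrt(2880))/2) ≈ 7.4721.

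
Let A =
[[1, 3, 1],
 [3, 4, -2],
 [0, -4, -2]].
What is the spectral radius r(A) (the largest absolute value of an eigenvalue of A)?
r(A) ≈ 6.3661

The eigenvalues of A are the roots of its characteristic polynomial. With M = A (coefficients from the trace, the sum of principal 2x2 minors, and det A):
  p(λ) = det(λ I - M) = λ^3 - 3λ^2 - 23λ + 10.
No integer candidate from the rational root theorem (±divisors of 10) is a root, so the roots are irrational. The cubic discriminant is Δ = 64229 > 0, so there are three distinct real roots. p(-4) = -10 and p(-3) = 25 have opposite signs, so a root lies in (-4, -3); Newton's method refines it to λ ≈ -3.7815. p(0) = 10 and p(1) = -15 have opposite signs, so a root lies in (0, 1); Newton's method refines it to λ ≈ 0.4154. p(6) = -20 and p(7) = 45 have opposite signs, so a root lies in (6, 7); Newton's method refines it to λ ≈ 6.3661. Check (Vieta): the three roots sum to 3, matching tr M = 3.
Thus the eigenvalues (to 4 decimals) are -3.7815 (modulus 3.7815); 0.4154 (modulus 0.4154); 6.3661 (modulus 6.3661). The spectral radius is the largest modulus: r(A) ≈ 6.3661. (Cross-check: r(A) ≤ ||A||_2 ≈ 6.8623; equality holds whenever A is normal, though it can also hold for some non-normal A.)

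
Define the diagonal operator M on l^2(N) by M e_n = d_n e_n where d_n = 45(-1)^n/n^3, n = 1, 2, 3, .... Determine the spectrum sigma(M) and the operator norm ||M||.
sigma(M) = {45(-1)^n/n^3 : n ≥ 1} ∪ {0}; ||M|| = 45

A bounded diagonal operator on l^2 with diagonal entries d_n has spectrum equal to the closure of {d_n : n ≥ 1}: every d_n is an eigenvalue (with eigenvector e_n), so {d_n} ⊂ sigma(M); the spectrum is closed, so its closure is too; and for lambda not in the closure, (M - lambda I) has bounded inverse (the diagonal entries 1/(d_n - lambda) are bounded). For our sequence d_n = 45(-1)^n/n^3, n = 1, 2, 3, ...:
  - {d_n} = {45(-1)^n/n^3 : n ≥ 1}; the only limit point is 0
  - closure = {45(-1)^n/n^3 : n ≥ 1} ∪ {0}
For the norm: a diagonal operator has ||M|| = sup_n |d_n|. Here |d_n| = 45/n^3 is decreasing, so sup_n |d_n| = |d_1| = 45. So ||M|| = 45.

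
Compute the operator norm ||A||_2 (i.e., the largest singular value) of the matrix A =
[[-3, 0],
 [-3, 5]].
||A||_2 = sqrt((43 + sqrt(949))/2) ≈ 6.0748 (= sqrt(largest eigenvalue of A^T A))

||A||_2 = sigma_max(A) = sqrt(lambda_max(A^T A)). Form the symmetric matrix M = A^T A =
[[18, -15],
 [-15, 25]].
Its characteristic polynomial (trace, determinant of M give the coefficients) is
  p(λ) = det(λ I - M) = λ^2 - 43λ + 225.
For λ^2 - 43λ + 225 the discriminant is 949. It is nonnegative but not a perfect square, so the roots are real and irrational: λ = (43 ± sqrt(949))/2 ≈ 36.9029, 6.0971.
So the eigenvalues of A^T A are ≈ 6.0971, 36.9029 (all ≥ 0, as they must be for A^T A). The largest is λ_max = (43 + sqrt(949))/2 ≈ 36.9029, hence ||A||_2 = sqrt(λ_max) = sqrt((43 + sqrt(949))/2) ≈ 6.0748.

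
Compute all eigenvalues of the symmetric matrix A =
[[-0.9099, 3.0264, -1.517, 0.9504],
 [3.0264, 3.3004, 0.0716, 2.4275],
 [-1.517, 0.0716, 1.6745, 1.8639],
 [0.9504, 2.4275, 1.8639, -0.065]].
sigma(A) ≈ {-3, -2, 3, 6}

A is real symmetric, so its spectrum consists of real eigenvalues. Expanding the characteristic polynomial of the displayed matrix gives
  det(λ I - A) = p(λ) = λ^4 + (-4)λ^3 + (-21)λ^2 + (36)λ + (108).
Solving p(λ) = 0 yields eigenvalues ≈ -3, -2, 3, 6. (A is shown rounded to 4 decimals, so these recover the underlying integer eigenvalues to within that precision.)
Verification: the trace of A = 4 equals the sum of eigenvalues 4, and det(A) ≈ 107.9992 matches the eigenvalue product 108.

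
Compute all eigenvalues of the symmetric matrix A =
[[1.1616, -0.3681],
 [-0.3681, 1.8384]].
sigma(A) ≈ {1, 2}

A is real symmetric, so its spectrum consists of real eigenvalues. Expanding the characteristic polynomial of the displayed matrix gives
  det(λ I - A) = p(λ) = λ^2 + (-3)λ + (2).
Solving p(λ) = 0 yields eigenvalues ≈ 1, 2. (A is shown rounded to 4 decimals, so these recover the underlying integer eigenvalues to within that precision.)
Verification: the trace of A = 3 equals the sum of eigenvalues 3, and det(A) ≈ 2.0000 matches the eigenvalue product 2.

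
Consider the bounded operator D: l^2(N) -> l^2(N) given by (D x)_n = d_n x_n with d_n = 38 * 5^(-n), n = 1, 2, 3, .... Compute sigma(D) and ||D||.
sigma(D) = {38 * 5^(-n) : n ≥ 1} ∪ {0}; ||D|| = 38/5

A bounded diagonal operator on l^2 with diagonal entries d_n has spectrum equal to the closure of {d_n : n ≥ 1}: every d_n is an eigenvalue (with eigenvector e_n), so {d_n} ⊂ sigma(D); the spectrum is closed, so its closure is too; and for lambda not in the closure, (D - lambda I) has bounded inverse (the diagonal entries 1/(d_n - lambda) are bounded). For our sequence d_n = 38 * 5^(-n), n = 1, 2, 3, ...:
  - {d_n} = {38 * 5^(-n) : n ≥ 1}; the only limit point is 0
  - closure = {38 * 5^(-n) : n ≥ 1} ∪ {0}
For the norm: a diagonal operator has ||D|| = sup_n |d_n|. Here d_n = 38 * 5^(-n) is positive and decreasing, so sup_n |d_n| = d_1 = 38/5. So ||D|| = 38/5.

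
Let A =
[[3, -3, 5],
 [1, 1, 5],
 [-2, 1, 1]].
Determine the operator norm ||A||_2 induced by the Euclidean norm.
||A||_2 ≈ 7.8271 (= sqrt(largest eigenvalue of A^T A))

||A||_2 = sigma_max(A) = sqrt(lambda_max(A^T A)). Form the symmetric matrix M = A^T A =
[[14, -10, 18],
 [-10, 11, -9],
 [18, -9, 51]].
Its characteristic polynomial (trace, sum of principal 2x2 minors, determinant of M give the coefficients) is
  p(λ) = det(λ I - M) = λ^3 - 76λ^2 + 924λ - 1296.
No integer candidate from the rational root theorem (±divisors of 1296) is a root, so the roots are irrational. The cubic discriminant is Δ = 1093038336 > 0, so there are three distinct real roots. p(1) = -447 and p(2) = 256 have opposite signs, so a root lies in (1, 2); Newton's method refines it to λ ≈ 1.6117. p(13) = 69 and p(14) = -512 have opposite signs, so a root lies in (13, 14); Newton's method refines it to λ ≈ 13.1255. p(61) = -747 and p(62) = 2176 have opposite signs, so a root lies in (61, 62); Newton's method refines it to λ ≈ 61.2627. Check (Vieta): the three roots sum to 76, matching tr M = 76.
So the eigenvalues of A^T A are ≈ 1.6117, 13.1255, 61.2627 (all ≥ 0, as they must be for A^T A). The largest is λ_max ≈ 61.2627, hence ||A||_2 = sqrt(λ_max) ≈ 7.8271.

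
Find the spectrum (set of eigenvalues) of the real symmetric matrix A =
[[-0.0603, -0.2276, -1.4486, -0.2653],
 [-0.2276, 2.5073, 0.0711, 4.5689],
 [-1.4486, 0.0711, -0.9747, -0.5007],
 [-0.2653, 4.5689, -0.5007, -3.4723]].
sigma(A) ≈ {-6, -2, 1, 5}

A is real symmetric, so its spectrum consists of real eigenvalues. Expanding the characteristic polynomial of the displayed matrix gives
  det(λ I - A) = p(λ) = λ^4 + (2)λ^3 + (-31)λ^2 + (-32)λ + (60).
Solving p(λ) = 0 yields eigenvalues ≈ -6, -2, 1, 5. (A is shown rounded to 4 decimals, so these recover the underlying integer eigenvalues to within that precision.)
Verification: the trace of A = -2 equals the sum of eigenvalues -2, and det(A) ≈ 59.9993 matches the eigenvalue product 60.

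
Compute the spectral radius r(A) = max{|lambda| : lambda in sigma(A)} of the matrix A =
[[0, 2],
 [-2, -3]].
r(A) = 2

The eigenvalues of A are the roots of its characteristic polynomial. With M = A (coefficients from the trace and determinant):
  p(λ) = det(λ I - M) = λ^2 + 3λ + 4.
For λ^2 + 3λ + 4 the discriminant is -7. It is negative, so the roots are the complex-conjugate pair λ = -3/2 ± (sqrt(7)/2) i ≈ -1.5 ± 1.3229i. For a conjugate pair the product of the roots equals the constant term, so |λ|^2 = 4 and |λ| = sqrt(4) = 2.
Thus the eigenvalues (to 4 decimals) are -1.5 ± 1.3229i (modulus 2). The spectral radius is the largest modulus: r(A) = 2. (Cross-check: r(A) ≤ ||A||_2 ≈ 4; equality holds whenever A is normal, though it can also hold for some non-normal A.)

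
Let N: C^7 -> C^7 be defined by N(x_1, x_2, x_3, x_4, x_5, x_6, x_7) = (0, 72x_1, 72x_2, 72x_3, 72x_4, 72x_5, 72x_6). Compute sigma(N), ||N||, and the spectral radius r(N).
sigma(N) = {0}; ||N|| = 72; r(N) = 0. (N is nilpotent with N^7 = 0.)

On C^7, N is a strictly lower-triangular matrix with 72 on the subdiagonal and zeros elsewhere, so its characteristic polynomial is lambda^7 and every eigenvalue is 0: sigma(N) = {0}. For the operator norm, N e_i = 72e_{i+1} for i = 1, ..., 6 and N e_7 = 0, so the singular values of N are 72 (with multiplicity 6) and 0; hence ||N|| = 72. The spectral radius r(N) = max|lambda| = 0. Note ||N|| > r(N) — characteristic of non-normal nilpotent operators. Indeed N^7 = 0.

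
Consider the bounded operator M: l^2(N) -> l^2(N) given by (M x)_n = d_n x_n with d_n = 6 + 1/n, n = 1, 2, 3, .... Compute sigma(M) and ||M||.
sigma(M) = {6 + 1/n : n ≥ 1} ∪ {6}; ||M|| = 7

A bounded diagonal operator on l^2 with diagonal entries d_n has spectrum equal to the closure of {d_n : n ≥ 1}: every d_n is an eigenvalue (with eigenvector e_n), so {d_n} ⊂ sigma(M); the spectrum is closed, so its closure is too; and for lambda not in the closure, (M - lambda I) has bounded inverse (the diagonal entries 1/(d_n - lambda) are bounded). For our sequence d_n = 6 + 1/n, n = 1, 2, 3, ...:
  - {d_n} = {6 + 1/n : n ≥ 1}; the only limit point is 6
  - closure = {6 + 1/n : n ≥ 1} ∪ {6}
For the norm: a diagonal operator has ||M|| = sup_n |d_n|. Here d_n = 6 + 1/n is positive and decreasing, so sup_n |d_n| = d_1 = 6 + 1 = 7. So ||M|| = 7.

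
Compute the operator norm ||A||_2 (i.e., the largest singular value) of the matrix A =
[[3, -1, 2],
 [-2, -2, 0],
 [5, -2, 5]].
||A||_2 ≈ 8.2734 (= sqrt(largest eigenvalue of A^T A))

||A||_2 = sigma_max(A) = sqrt(lambda_max(A^T A)). Form the symmetric matrix M = A^T A =
[[38, -9, 31],
 [-9, 9, -12],
 [31, -12, 29]].
Its characteristic polynomial (trace, sum of principal 2x2 minors, determinant of M give the coefficients) is
  p(λ) = det(λ I - M) = λ^3 - 76λ^2 + 519λ - 144.
No integer candidate from the rational root theorem (±divisors of 144) is a root, so the roots are irrational. The cubic discriminant is Δ = 845464500 > 0, so there are three distinct real roots. p(0) = -144 and p(1) = 300 have opposite signs, so a root lies in (0, 1); Newton's method refines it to λ ≈ 0.2897. p(7) = 108 and p(8) = -344 have opposite signs, so a root lies in (7, 8); Newton's method refines it to λ ≈ 7.2619. p(68) = -1844 and p(69) = 2340 have opposite signs, so a root lies in (68, 69); Newton's method refines it to λ ≈ 68.4484. Check (Vieta): the three roots sum to 76, matching tr M = 76.
So the eigenvalues of A^T A are ≈ 0.2897, 7.2619, 68.4484 (all ≥ 0, as they must be for A^T A). The largest is λ_max ≈ 68.4484, hence ||A||_2 = sqrt(λ_max) ≈ 8.2734.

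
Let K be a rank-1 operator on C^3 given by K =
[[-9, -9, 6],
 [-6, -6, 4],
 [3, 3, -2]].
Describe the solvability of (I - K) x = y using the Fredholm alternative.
(I - K) is invertible (det(I - K) = 18 ≠ 0), so for every y in C^3 the equation (I - K) x = y has a unique solution.

K has rank 1, so it is an outer product K = u v^T: every row of K is a multiple of one row vector. Reading off the entries, u = (3, 2, -1) and v = (-3, -3, 2) (row i of K equals u_i·v^T). A rank-one matrix u v^T satisfies K u = u (v·u) and kills the (2)-dimensional subspace v^⊥, so its characteristic polynomial is lambda^2 (lambda - v·u) with v·u = tr K = -17. Hence the eigenvalues of I - K are 1 (multiplicity 2) and 1 - (-17) = 18, so det(I - K) = 18. (Direct check: I - K =
[[10, 9, -6],
 [6, 7, -4],
 [-3, -3, 3]]
has determinant 18.) The finite-dimensional Fredholm alternative says: either (I - K) is invertible, or ker(I - K) ≠ {0} and then range(I - K) = ker((I - K)^*)^⊥, with dim ker(I - K) = dim ker((I - K)^*). Since det(I - K) ≠ 0, 1 is not an eigenvalue of K and ker(I - K) = {0}, so we are in the first case: for every y there is a unique x = (I - K)^(-1) y. Explicitly, by the Sherman–Morrison formula, (I - u v^T)^(-1) = I + u v^T/(1 - v·u), i.e. (I - K)^(-1) = I + K/(18).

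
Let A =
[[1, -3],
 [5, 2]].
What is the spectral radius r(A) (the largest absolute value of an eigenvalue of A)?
r(A) = sqrt(17) ≈ 4.1231

The eigenvalues of A are the roots of its characteristic polynomial. With M = A (coefficients from the trace and determinant):
  p(λ) = det(λ I - M) = λ^2 - 3λ + 17.
For λ^2 - 3λ + 17 the discriminant is -59. It is negative, so the roots are the complex-conjugate pair λ = 3/2 ± (sqrt(59)/2) i ≈ 1.5 ± 3.8406i. For a conjugate pair the product of the roots equals the constant term, so |λ|^2 = 17 and |λ| = sqrt(17) ≈ 4.1231.
Thus the eigenvalues (to 4 decimals) are 1.5 ± 3.8406i (modulus 4.1231). The spectral radius is the largest modulus: r(A) = sqrt(17) ≈ 4.1231. (Cross-check: r(A) ≤ ||A||_2 ≈ 5.39; equality holds whenever A is normal, though it can also hold for some non-normal A.)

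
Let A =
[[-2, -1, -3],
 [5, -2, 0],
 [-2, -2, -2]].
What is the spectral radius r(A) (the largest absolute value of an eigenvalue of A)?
r(A) ≈ 4.4454

The eigenvalues of A are the roots of its characteristic polynomial. With M = A (coefficients from the trace, the sum of principal 2x2 minors, and det A):
  p(λ) = det(λ I - M) = λ^3 + 6λ^2 + 11λ - 24.
No integer candidate from the rational root theorem (±divisors of 24) is a root, so the roots are irrational. The cubic discriminant is Δ = -24296 < 0, so there is one real root and a complex-conjugate pair. p(1) = -6 and p(2) = 30 have opposite signs, so a root lies in (1, 2); Newton's method refines it to λ ≈ 1.2145. Dividing out (λ - (1.2145)) leaves approximately λ^2 + 7.2145λ + 19.7617. For λ^2 + 7.2145λ + 19.7617 the discriminant is -26.9984. It is negative, so the remaining roots are the complex-conjugate pair λ ≈ -3.6072 ± 2.598i. Their product equals the constant term, so |λ|^2 ≈ 19.7617 and |λ| ≈ 4.4454.
Thus the eigenvalues (to 4 decimals) are 1.2145 (modulus 1.2145); -3.6072 ± 2.598i (modulus 4.4454). The spectral radius is the largest modulus: r(A) ≈ 4.4454. (Cross-check: r(A) ≤ ||A||_2 ≈ 6.0977; equality holds whenever A is normal, though it can also hold for some non-normal A.)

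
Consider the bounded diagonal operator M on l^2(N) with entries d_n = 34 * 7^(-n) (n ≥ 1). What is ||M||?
||M|| = 34/7 (attained at n = 1)

For M diagonal, ||M|| = sup_n |d_n|. The sequence d_n = 34 * 7^(-n) is positive and strictly decreasing (ratio 7^(-1) < 1), so the supremum is d_1 = 34/7. Hence ||M|| = 34/7.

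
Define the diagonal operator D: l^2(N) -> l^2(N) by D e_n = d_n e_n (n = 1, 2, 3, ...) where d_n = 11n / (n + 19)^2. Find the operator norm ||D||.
||D|| = 11/76 (attained at n = 19)

For D diagonal, ||D|| = sup_n |d_n|. Treat f(x) = 11x / (x + 19)^2 for real x > 0. By the quotient rule, f'(x) = 11(19 - x)/(x + 19)^3, which is positive for x < 19 and negative for x > 19. So f has a unique maximum at x = 19, and since 19 is a positive integer, the supremum over n ≥ 1 is attained at n = 19: d_19 = 11·19/(19 + 19)^2 = 11·19/1444 = 11/76. Hence ||D|| = 11/76.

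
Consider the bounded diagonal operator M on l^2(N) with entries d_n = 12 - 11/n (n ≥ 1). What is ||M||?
||M|| = 12

For a diagonal operator on l^2 with entries d_n, ||M|| = sup_n |d_n|. Here d_1 = 1, d_2 = 13/2, ..., and d_n = 12 - 11/n increases monotonically toward 12. All terms lie in [1, 12), so |d_n| = d_n and the supremum is the limit 12, which is not attained by any individual d_n. Hence ||M|| = 12.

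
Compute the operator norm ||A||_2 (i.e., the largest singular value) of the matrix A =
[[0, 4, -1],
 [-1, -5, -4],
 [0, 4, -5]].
||A||_2 ≈ 7.6335 (= sqrt(largest eigenvalue of A^T A))

||A||_2 = sigma_max(A) = sqrt(lambda_max(A^T A)). Form the symmetric matrix M = A^T A =
[[1, 5, 4],
 [5, 57, -4],
 [4, -4, 42]].
Its characteristic polynomial (trace, sum of principal 2x2 minors, determinant of M give the coefficients) is
  p(λ) = det(λ I - M) = λ^3 - 100λ^2 + 2436λ - 256.
No integer candidate from the rational root theorem (±divisors of 256) is a root, so the roots are irrational. The cubic discriminant is Δ = 1615867904 > 0, so there are three distinct real roots. p(0) = -256 and p(1) = 2081 have opposite signs, so a root lies in (0, 1); Newton's method refines it to λ ≈ 0.1055. p(41) = 441 and p(42) = -256 have opposite signs, so a root lies in (41, 42); Newton's method refines it to λ ≈ 41.6244. p(58) = -256 and p(59) = 747 have opposite signs, so a root lies in (58, 59); Newton's method refines it to λ ≈ 58.27. Check (Vieta): the three roots sum to 100, matching tr M = 100.
So the eigenvalues of A^T A are ≈ 0.1055, 41.6244, 58.27 (all ≥ 0, as they must be for A^T A). The largest is λ_max ≈ 58.27, hence ||A||_2 = sqrt(λ_max) ≈ 7.6335.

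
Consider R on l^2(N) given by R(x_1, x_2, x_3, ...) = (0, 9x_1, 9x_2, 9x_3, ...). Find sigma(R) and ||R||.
sigma(R) = closed disk {z in C : |z| ≤ 9}; ||R|| = 9

Note R = 9·U where U is the unit right shift (U x)_k = x_{k-1} (with x_0 := 0); so ||R|| = 9||U|| and sigma(R) = 9·sigma(U). ||R x||^2 = sum_{k≥1} |9x_k|^2 = 81||x||^2, so ||R|| = 9 and sigma(R) ⊂ {|z| ≤ 9}. For any |lambda| < 9, the equation (R - lambda I) x = 0 forces x_1 = 0, then 9x_k = lambda x_{k+1} ⇒ x = 0, so R has no eigenvalues. But (R - lambda I) is not surjective for |lambda| < 9: solving (R - lambda I) x = e_1 would require x_n proportional to (lambda/9)^(-n), which is not in l^2. So every |lambda| < 9 lies in the residual spectrum. The boundary |lambda| = 9 is in the approximate point spectrum (the spectrum is closed). Hence sigma(R) is the closed disk of radius 9.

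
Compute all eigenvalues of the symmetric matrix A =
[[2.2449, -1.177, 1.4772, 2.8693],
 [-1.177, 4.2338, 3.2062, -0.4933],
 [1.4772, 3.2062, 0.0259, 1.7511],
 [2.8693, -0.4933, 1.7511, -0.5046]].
sigma(A) ≈ {-3, -2, 5, 6}

A is real symmetric, so its spectrum consists of real eigenvalues. Expanding the characteristic polynomial of the displayed matrix gives
  det(λ I - A) = p(λ) = λ^4 + (-6)λ^3 + (-19)λ^2 + (83.9989)λ + (180).
Solving p(λ) = 0 yields eigenvalues ≈ -3, -2, 5, 6. (A is shown rounded to 4 decimals, so these recover the underlying integer eigenvalues to within that precision.)
Verification: the trace of A = 6 equals the sum of eigenvalues 6, and det(A) ≈ 179.9996 matches the eigenvalue product 180.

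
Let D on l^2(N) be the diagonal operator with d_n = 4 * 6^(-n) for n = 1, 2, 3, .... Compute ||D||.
||D|| = 2/3 (attained at n = 1)

For D diagonal, ||D|| = sup_n |d_n|. The sequence d_n = 4 * 6^(-n) is positive and strictly decreasing (ratio 6^(-1) < 1), so the supremum is d_1 = 4/6 = 2/3. Hence ||D|| = 2/3.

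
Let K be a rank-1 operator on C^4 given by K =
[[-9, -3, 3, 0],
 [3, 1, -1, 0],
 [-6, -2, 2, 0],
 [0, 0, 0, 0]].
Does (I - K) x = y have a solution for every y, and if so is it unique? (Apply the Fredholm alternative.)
(I - K) is invertible (det(I - K) = 7 ≠ 0), so for every y in C^4 the equation (I - K) x = y has a unique solution.

K has rank 1, so it is an outer product K = u v^T: every row of K is a multiple of one row vector. Reading off the entries, u = (-3, 1, -2, 0) and v = (3, 1, -1, 0) (row i of K equals u_i·v^T). A rank-one matrix u v^T satisfies K u = u (v·u) and kills the (3)-dimensional subspace v^⊥, so its characteristic polynomial is lambda^3 (lambda - v·u) with v·u = tr K = -6. Hence the eigenvalues of I - K are 1 (multiplicity 3) and 1 - (-6) = 7, so det(I - K) = 7. (Direct check: I - K =
[[10, 3, -3, 0],
 [-3, 0, 1, 0],
 [6, 2, -1, 0],
 [0, 0, 0, 1]]
has determinant 7.) The finite-dimensional Fredholm alternative says: either (I - K) is invertible, or ker(I - K) ≠ {0} and then range(I - K) = ker((I - K)^*)^⊥, with dim ker(I - K) = dim ker((I - K)^*). Since det(I - K) ≠ 0, 1 is not an eigenvalue of K and ker(I - K) = {0}, so we are in the first case: for every y there is a unique x = (I - K)^(-1) y. Explicitly, by the Sherman–Morrison formula, (I - u v^T)^(-1) = I + u v^T/(1 - v·u), i.e. (I - K)^(-1) = I + K/(7).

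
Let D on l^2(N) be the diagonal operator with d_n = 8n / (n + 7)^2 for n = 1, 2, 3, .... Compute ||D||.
||D|| = 2/7 (attained at n = 7)

For D diagonal, ||D|| = sup_n |d_n|. Treat f(x) = 8x / (x + 7)^2 for real x > 0. By the quotient rule, f'(x) = 8(7 - x)/(x + 7)^3, which is positive for x < 7 and negative for x > 7. So f has a unique maximum at x = 7, and since 7 is a positive integer, the supremum over n ≥ 1 is attained at n = 7: d_7 = 8·7/(7 + 7)^2 = 8·7/196 = 2/7. Hence ||D|| = 2/7.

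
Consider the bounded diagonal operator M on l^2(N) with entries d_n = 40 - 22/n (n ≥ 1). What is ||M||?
||M|| = 40

For a diagonal operator on l^2 with entries d_n, ||M|| = sup_n |d_n|. Here d_1 = 18, d_2 = 29, ..., and d_n = 40 - 22/n increases monotonically toward 40. All terms lie in [18, 40), so |d_n| = d_n and the supremum is the limit 40, which is not attained by any individual d_n. Hence ||M|| = 40.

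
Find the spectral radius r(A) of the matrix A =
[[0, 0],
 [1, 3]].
r(A) = 3

The eigenvalues of A are the roots of its characteristic polynomial. With M = A (coefficients from the trace and determinant):
  p(λ) = det(λ I - M) = λ^2 - 3λ.
For λ^2 - 3λ the discriminant is 9. It is a perfect square (3^2), so the roots are rational: λ = (3 ± 3)/2 = 3, 0.
Thus the eigenvalues (to 4 decimals) are 3 (modulus 3); 0 (modulus 0). The spectral radius is the largest modulus: r(A) = 3. (Cross-check: r(A) ≤ ||A||_2 ≈ 3.1623; equality holds whenever A is normal, though it can also hold for some non-normal A.)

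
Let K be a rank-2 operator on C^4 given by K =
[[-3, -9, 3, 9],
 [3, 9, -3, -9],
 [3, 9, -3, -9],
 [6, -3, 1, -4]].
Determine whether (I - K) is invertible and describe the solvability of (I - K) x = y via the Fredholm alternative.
(I - K) is invertible (det(I - K) = -82 ≠ 0), so for every y in C^4 the equation (I - K) x = y has a unique solution.

K has rank 2 and factors as K = U V^T = u1 v1^T + u2 v2^T with u1 = (-1, 1, 1, 2), v1 = (3, 0, 0, -3), u2 = (3, -3, -3, 1), v2 = (0, -3, 1, 2) (multiplying out reproduces the displayed K). The nonzero eigenvalues of U V^T coincide with those of the 2 x 2 matrix G = V^T U = [[v1·u1, v1·u2], [v2·u1, v2·u2]] = [[-9, 6], [2, 8]], and by the Sylvester determinant identity det(I_4 - U V^T) = det(I_2 - V^T U) = det([[10, -6], [-2, -7]]) = (10)(-7) - (-6)(-2) = -82. (Direct check: I - K =
[[4, 9, -3, -9],
 [-3, -8, 3, 9],
 [-3, -9, 4, 9],
 [-6, 3, -1, 5]]
has determinant -82.) The finite-dimensional Fredholm alternative says: either (I - K) is invertible, or ker(I - K) ≠ {0} and then range(I - K) = ker((I - K)^*)^⊥, with dim ker(I - K) = dim ker((I - K)^*). Since det(I - K) ≠ 0, 1 is not an eigenvalue of K and ker(I - K) = {0}, so we are in the first case: for every y there is a unique x = (I - K)^(-1) y. (Explicitly, by the Woodbury identity, (I - U V^T)^(-1) = I + U (I_2 - G)^(-1) V^T.)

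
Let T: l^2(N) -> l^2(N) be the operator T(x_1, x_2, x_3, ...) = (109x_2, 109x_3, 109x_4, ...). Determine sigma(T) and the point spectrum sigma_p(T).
sigma(T) = closed disk {z in C : |z| ≤ 109}; sigma_p(T) = open disk {z in C : |z| < 109}

Note T = 109·V where V is the unit left shift (V x)_k = x_{k+1}; so sigma(T) = 109·sigma(V) and ||T|| = 109||V||. ||T x||^2 = 11881sum_{k≥2} |x_k|^2 ≤ 11881||x||^2, with equality on {x : x_1 = 0}, so ||T|| = 109. For any lambda with |lambda| < 109, set r = lambda/109 (|r| < 1); the vector x = (1, r, r^2, ...) is in l^2 and satisfies T x = 109(r, r^2, ...) = lambda x, so lambda is an eigenvalue. On the boundary |lambda| = 109 the geometric series diverges, so no l^2 eigenvector exists, but these lambda lie in the approximate point spectrum. Hence sigma(T) is the closed disk of radius 109 and sigma_p(T) is the open disk.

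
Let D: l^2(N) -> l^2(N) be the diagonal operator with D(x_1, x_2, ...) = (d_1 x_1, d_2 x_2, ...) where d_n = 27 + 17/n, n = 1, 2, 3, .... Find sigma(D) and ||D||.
sigma(D) = {27 + 17/n : n ≥ 1} ∪ {27}; ||D|| = 44

A bounded diagonal operator on l^2 with diagonal entries d_n has spectrum equal to the closure of {d_n : n ≥ 1}: every d_n is an eigenvalue (with eigenvector e_n), so {d_n} ⊂ sigma(D); the spectrum is closed, so its closure is too; and for lambda not in the closure, (D - lambda I) has bounded inverse (the diagonal entries 1/(d_n - lambda) are bounded). For our sequence d_n = 27 + 17/n, n = 1, 2, 3, ...:
  - {d_n} = {27 + 17/n : n ≥ 1}; the only limit point is 27
  - closure = {27 + 17/n : n ≥ 1} ∪ {27}
For the norm: a diagonal operator has ||D|| = sup_n |d_n|. Here d_n = 27 + 17/n is positive and decreasing, so sup_n |d_n| = d_1 = 27 + 17 = 44. So ||D|| = 44.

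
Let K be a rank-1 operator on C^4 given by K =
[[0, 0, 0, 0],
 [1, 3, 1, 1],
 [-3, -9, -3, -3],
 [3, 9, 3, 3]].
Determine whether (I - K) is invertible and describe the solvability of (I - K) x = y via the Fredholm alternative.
(I - K) is invertible (det(I - K) = -2 ≠ 0), so for every y in C^4 the equation (I - K) x = y has a unique solution.

K has rank 1, so it is an outer product K = u v^T: every row of K is a multiple of one row vector. Reading off the entries, u = (0, 1, -3, 3) and v = (1, 3, 1, 1) (row i of K equals u_i·v^T). A rank-one matrix u v^T satisfies K u = u (v·u) and kills the (3)-dimensional subspace v^⊥, so its characteristic polynomial is lambda^3 (lambda - v·u) with v·u = tr K = 3. Hence the eigenvalues of I - K are 1 (multiplicity 3) and 1 - (3) = -2, so det(I - K) = -2. (Direct check: I - K =
[[1, 0, 0, 0],
 [-1, -2, -1, -1],
 [3, 9, 4, 3],
 [-3, -9, -3, -2]]
has determinant -2.) The finite-dimensional Fredholm alternative says: either (I - K) is invertible, or ker(I - K) ≠ {0} and then range(I - K) = ker((I - K)^*)^⊥, with dim ker(I - K) = dim ker((I - K)^*). Since det(I - K) ≠ 0, 1 is not an eigenvalue of K and ker(I - K) = {0}, so we are in the first case: for every y there is a unique x = (I - K)^(-1) y. Explicitly, by the Sherman–Morrison formula, (I - u v^T)^(-1) = I + u v^T/(1 - v·u), i.e. (I - K)^(-1) = I + K/(-2).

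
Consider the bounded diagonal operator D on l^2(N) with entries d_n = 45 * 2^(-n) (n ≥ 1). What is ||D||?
||D|| = 45/2 (attained at n = 1)

For D diagonal, ||D|| = sup_n |d_n|. The sequence d_n = 45 * 2^(-n) is positive and strictly decreasing (ratio 2^(-1) < 1), so the supremum is d_1 = 45/2. Hence ||D|| = 45/2.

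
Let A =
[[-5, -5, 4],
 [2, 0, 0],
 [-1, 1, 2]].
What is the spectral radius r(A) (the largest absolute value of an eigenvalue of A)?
r(A) = sqrt(14) ≈ 3.7417

The eigenvalues of A are the roots of its characteristic polynomial. With M = A (coefficients from the trace, the sum of principal 2x2 minors, and det A):
  p(λ) = det(λ I - M) = λ^3 + 3λ^2 + 4λ - 28.
By the rational root theorem any rational root is an integer divisor of 28. Testing λ = 2: p(2) = 8 + 12 + 8 - 28 = 0, so λ = 2 is a root. Dividing out (λ - 2) leaves p(λ) = (λ - 2)(λ^2 + 5λ + 14). For λ^2 + 5λ + 14 the discriminant is -31. It is negative, so the roots are the complex-conjugate pair λ = -5/2 ± (sqrt(31)/2) i ≈ -2.5 ± 2.7839i. For a conjugate pair the product of the roots equals the constant term, so |λ|^2 = 14 and |λ| = sqrt(14) ≈ 3.7417.
Thus the eigenvalues (to 4 decimals) are -2.5 ± 2.7839i (modulus 3.7417); 2 (modulus 2). The spectral radius is the largest modulus: r(A) = sqrt(14) ≈ 3.7417. (Cross-check: r(A) ≤ ||A||_2 ≈ 8.2855; equality holds whenever A is normal, though it can also hold for some non-normal A.)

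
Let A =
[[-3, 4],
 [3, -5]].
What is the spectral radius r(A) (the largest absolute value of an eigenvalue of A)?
r(A) = (8 + sqrt(52))/2 ≈ 7.6056

The eigenvalues of A are the roots of its characteristic polynomial. With M = A (coefficients from the trace and determinant):
  p(λ) = det(λ I - M) = λ^2 + 8λ + 3.
For λ^2 + 8λ + 3 the discriminant is 52. It is nonnegative but not a perfect square, so the roots are real and irrational: λ = (-8 ± sqrt(52))/2 ≈ -0.3944, -7.6056.
Thus the eigenvalues (to 4 decimals) are -0.3944 (modulus 0.3944); -7.6056 (modulus 7.6056). The spectral radius is the largest modulus: r(A) = (8 + sqrt(52))/2 ≈ 7.6056. (Cross-check: r(A) ≤ ||A||_2 ≈ 7.6712; equality holds whenever A is normal, though it can also hold for some non-normal A.)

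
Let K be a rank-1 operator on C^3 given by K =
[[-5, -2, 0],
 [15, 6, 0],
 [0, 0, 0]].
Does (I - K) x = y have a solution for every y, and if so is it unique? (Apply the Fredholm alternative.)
(I - K) is singular (det(I - K) = 0, i.e. 1 ∈ sigma(K)). (I - K) x = y is solvable iff y ⊥ ker((I - K)^*) = span{(-5, -2, 0)}, i.e. iff -5y_1 - 2y_2 = 0. When solvable, the solutions are x = y + c·(1, -3, 0), c arbitrary (ker(I - K) = span{(1, -3, 0)}, dimension 1).

K has rank 1, so it is an outer product K = u v^T: every row of K is a multiple of one row vector. Reading off the entries, u = (1, -3, 0) and v = (-5, -2, 0) (row i of K equals u_i·v^T). A rank-one matrix u v^T satisfies K u = u (v·u) and kills the (2)-dimensional subspace v^⊥, so its characteristic polynomial is lambda^2 (lambda - v·u) with v·u = tr K = 1. Hence the eigenvalues of I - K are 1 (multiplicity 2) and 1 - (1) = 0, so det(I - K) = 0. (Direct check: I - K =
[[6, 2, 0],
 [-15, -5, 0],
 [0, 0, 1]]
has determinant 0.) So 1 is an eigenvalue of K and (I - K) is not invertible. The finite-dimensional Fredholm alternative says: either (I - K) is invertible, or ker(I - K) ≠ {0} and then range(I - K) = ker((I - K)^*)^⊥, with dim ker(I - K) = dim ker((I - K)^*). We are in the second case, so we need both kernels. Kernel of I - K: (I - K) u = u - u (v·u) = u - u = 0, so ker(I - K) = span{u} = span{(1, -3, 0)} (it is exactly 1-dimensional because rank(I - K) = 2). Kernel of the adjoint: K is real, so (I - K)^* = I - K^T = I - v u^T, and (I - v u^T) v = v - v (u·v) = 0; hence ker((I - K)^*) = span{v} = span{(-5, -2, 0)}. Therefore (I - K) x = y is solvable iff <y, v> = 0, i.e. iff -5y_1 - 2y_2 = 0. When this holds, K y = u (v·y) = 0, so (I - K) y = y and x = y is a particular solution; the full solution set is the line x = y + c·u = y + c·(1, -3, 0), c ∈ C.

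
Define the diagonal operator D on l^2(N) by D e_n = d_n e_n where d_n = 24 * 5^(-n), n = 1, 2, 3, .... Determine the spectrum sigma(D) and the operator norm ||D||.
sigma(D) = {24 * 5^(-n) : n ≥ 1} ∪ {0}; ||D|| = 24/5

A bounded diagonal operator on l^2 with diagonal entries d_n has spectrum equal to the closure of {d_n : n ≥ 1}: every d_n is an eigenvalue (with eigenvector e_n), so {d_n} ⊂ sigma(D); the spectrum is closed, so its closure is too; and for lambda not in the closure, (D - lambda I) has bounded inverse (the diagonal entries 1/(d_n - lambda) are bounded). For our sequence d_n = 24 * 5^(-n), n = 1, 2, 3, ...:
  - {d_n} = {24 * 5^(-n) : n ≥ 1}; the only limit point is 0
  - closure = {24 * 5^(-n) : n ≥ 1} ∪ {0}
For the norm: a diagonal operator has ||D|| = sup_n |d_n|. Here d_n = 24 * 5^(-n) is positive and decreasing, so sup_n |d_n| = d_1 = 24/5. So ||D|| = 24/5.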